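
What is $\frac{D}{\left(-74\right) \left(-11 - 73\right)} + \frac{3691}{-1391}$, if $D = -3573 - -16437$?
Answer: $- \frac{210393}{360269} \approx -0.58399$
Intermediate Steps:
$D = 12864$ ($D = -3573 + 16437 = 12864$)
$\frac{D}{\left(-74\right) \left(-11 - 73\right)} + \frac{3691}{-1391} = \frac{12864}{\left(-74\right) \left(-11 - 73\right)} + \frac{3691}{-1391} = \frac{12864}{\left(-74\right) \left(-84\right)} + 3691 \left(- \frac{1}{1391}\right) = \frac{12864}{6216} - \frac{3691}{1391} = 12864 \cdot \frac{1}{6216} - \frac{3691}{1391} = \frac{536}{259} - \frac{3691}{1391} = - \frac{210393}{360269}$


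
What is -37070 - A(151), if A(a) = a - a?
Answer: -37070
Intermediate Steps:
A(a) = 0
-37070 - A(151) = -37070 - 1*0 = -37070 + 0 = -37070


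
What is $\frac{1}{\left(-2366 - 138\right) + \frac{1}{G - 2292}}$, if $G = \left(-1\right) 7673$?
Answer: $- \frac{9965}{24952361} \approx -0.00039936$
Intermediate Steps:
$G = -7673$
$\frac{1}{\left(-2366 - 138\right) + \frac{1}{G - 2292}} = \frac{1}{\left(-2366 - 138\right) + \frac{1}{-7673 - 2292}} = \frac{1}{-2504 + \frac{1}{-9965}} = \frac{1}{-2504 - \frac{1}{9965}} = \frac{1}{- \frac{24952361}{9965}} = - \frac{9965}{24952361}$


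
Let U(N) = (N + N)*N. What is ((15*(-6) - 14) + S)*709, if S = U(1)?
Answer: -72318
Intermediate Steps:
U(N) = 2*N**2 (U(N) = (2*N)*N = 2*N**2)
S = 2 (S = 2*1**2 = 2*1 = 2)
((15*(-6) - 14) + S)*709 = ((15*(-6) - 14) + 2)*709 = ((-90 - 14) + 2)*709 = (-104 + 2)*709 = -102*709 = -72318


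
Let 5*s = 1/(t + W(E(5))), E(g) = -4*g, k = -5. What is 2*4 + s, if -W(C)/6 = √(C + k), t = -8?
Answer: 9638/1205 + 3*I/482 ≈ 7.9983 + 0.0062241*I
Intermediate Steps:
W(C) = -6*√(-5 + C) (W(C) = -6*√(C - 5) = -6*√(-5 + C))
s = (-8 + 30*I)/4820 (s = 1/(5*(-8 - 6*√(-5 - 4*5))) = 1/(5*(-8 - 6*√(-5 - 20))) = 1/(5*(-8 - 30*I)) = ((-8 + 30*I)/964)/5 = (-8 + 30*I)/4820 ≈ -0.0016598 + 0.0062241*I)
2*4 + s = 2*4 + (-2/1205 + 3*I/482) = 8 + (-2/1205 + 3*I/482) = 9638/1205 + 3*I/482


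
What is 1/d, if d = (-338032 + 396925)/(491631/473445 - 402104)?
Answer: -9065411269/1327742685 ≈ -6.8277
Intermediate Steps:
d = -1327742685/9065411269 (d = 58893/(491631*(1/473445) - 402104) = 58893/(23411/22545 - 402104) = 58893/(-9065411269/22545) = 58893*(-22545/9065411269) = -1327742685/9065411269 ≈ -0.14646)
1/d = 1/(-1327742685/9065411269) = -9065411269/1327742685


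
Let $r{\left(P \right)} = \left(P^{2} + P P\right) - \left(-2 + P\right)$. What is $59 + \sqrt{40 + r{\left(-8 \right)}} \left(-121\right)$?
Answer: $59 - 121 \sqrt{178} \approx -1555.3$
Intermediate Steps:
$r{\left(P \right)} = 2 - P + 2 P^{2}$ ($r{\left(P \right)} = \left(P^{2} + P^{2}\right) - \left(-2 + P\right) = 2 P^{2} - \left(-2 + P\right) = 2 - P + 2 P^{2}$)
$59 + \sqrt{40 + r{\left(-8 \right)}} \left(-121\right) = 59 + \sqrt{40 + \left(2 - -8 + 2 \left(-8\right)^{2}\right)} \left(-121\right) = 59 + \sqrt{40 + \left(2 + 8 + 2 \cdot 64\right)} \left(-121\right) = 59 + \sqrt{40 + \left(2 + 8 + 128\right)} \left(-121\right) = 59 + \sqrt{40 + 138} \left(-121\right) = 59 + \sqrt{178} \left(-121\right) = 59 - 121 \sqrt{178}$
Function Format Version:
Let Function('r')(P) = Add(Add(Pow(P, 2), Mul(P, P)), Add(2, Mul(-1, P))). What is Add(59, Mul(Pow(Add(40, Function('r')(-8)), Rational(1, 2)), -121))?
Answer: Add(59, Mul(-121, Pow(178, Rational(1, 2)))) ≈ -1555.3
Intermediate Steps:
Function('r')(P) = Add(2, Mul(-1, P), Mul(2, Pow(P, 2))) (Function('r')(P) = Add(Add(Pow(P, 2), Pow(P, 2)), Add(2, Mul(-1, P))) = Add(Mul(2, Pow(P, 2)), Add(2, Mul(-1, P))) = Add(2, Mul(-1, P), Mul(2, Pow(P, 2))))
Add(59, Mul(Pow(Add(40, Function('r')(-8)), Rational(1, 2)), -121)) = Add(59, Mul(Pow(Add(40, Add(2, Mul(-1, -8), Mul(2, Pow(-8, 2)))), Rational(1, 2)), -121)) = Add(59, Mul(Pow(Add(40, Add(2, 8, Mul(2, 64))), Rational(1, 2)), -121)) = Add(59, Mul(Pow(Add(40, Add(2, 8, 128)), Rational(1, 2)), -121)) = Add(59, Mul(Pow(Add(40, 138), Rational(1, 2)), -121)) = Add(59, Mul(Pow(178, Rational(1, 2)), -121)) = Add(59, Mul(-121, Pow(178, Rational(1, 2))))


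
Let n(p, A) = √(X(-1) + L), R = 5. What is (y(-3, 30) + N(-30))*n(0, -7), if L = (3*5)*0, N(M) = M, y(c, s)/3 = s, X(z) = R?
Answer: 60*√5 ≈ 134.16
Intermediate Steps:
X(z) = 5
y(c, s) = 3*s
L = 0 (L = 15*0 = 0)
n(p, A) = √5 (n(p, A) = √(5 + 0) = √5)
(y(-3, 30) + N(-30))*n(0, -7) = (3*30 - 30)*√5 = (90 - 30)*√5 = 60*√5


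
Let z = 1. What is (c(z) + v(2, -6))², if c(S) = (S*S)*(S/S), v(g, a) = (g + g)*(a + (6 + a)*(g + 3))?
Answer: 529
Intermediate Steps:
v(g, a) = 2*g*(a + (3 + g)*(6 + a)) (v(g, a) = (2*g)*(a + (6 + a)*(3 + g)) = (2*g)*(a + (3 + g)*(6 + a)) = 2*g*(a + (3 + g)*(6 + a)))
c(S) = S² (c(S) = S²*1 = S²)
(c(z) + v(2, -6))² = (1² + 2*2*(18 + 4*(-6) + 6*2 - 6*2))² = (1 + 2*2*(18 - 24 + 12 - 12))² = (1 + 2*2*(-6))² = (1 - 24)² = (-23)² = 529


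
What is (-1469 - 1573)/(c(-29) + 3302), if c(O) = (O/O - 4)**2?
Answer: -3042/3311 ≈ -0.91876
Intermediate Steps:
c(O) = 9 (c(O) = (1 - 4)**2 = (-3)**2 = 9)
(-1469 - 1573)/(c(-29) + 3302) = (-1469 - 1573)/(9 + 3302) = -3042/3311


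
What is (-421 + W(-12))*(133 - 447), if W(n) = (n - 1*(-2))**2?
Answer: 100794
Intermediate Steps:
W(n) = (2 + n)**2 (W(n) = (n + 2)**2 = (2 + n)**2)
(-421 + W(-12))*(133 - 447) = (-421 + (2 - 12)**2)*(133 - 447) = (-421 + (-10)**2)*(-314) = (-421 + 100)*(-314) = -321*(-314) = 100794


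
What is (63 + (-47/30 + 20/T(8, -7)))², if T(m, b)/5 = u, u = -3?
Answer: 361201/100 ≈ 3612.0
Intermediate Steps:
T(m, b) = -15 (T(m, b) = 5*(-3) = -15)
(63 + (-47/30 + 20/T(8, -7)))² = (63 + (-47/30 + 20/(-15)))² = (63 + (-47*1/30 + 20*(-1/15)))² = (63 + (-47/30 - 4/3))² = (63 - 29/10)² = (601/10)² = 361201/100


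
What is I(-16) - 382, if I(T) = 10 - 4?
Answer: -376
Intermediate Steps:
I(T) = 6
I(-16) - 382 = 6 - 382 = -376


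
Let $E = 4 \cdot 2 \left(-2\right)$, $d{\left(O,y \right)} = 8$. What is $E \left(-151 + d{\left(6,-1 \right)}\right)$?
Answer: $2288$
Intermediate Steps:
$E = -16$ ($E = 8 \left(-2\right) = -16$)
$E \left(-151 + d{\left(6,-1 \right)}\right) = - 16 \left(-151 + 8\right) = \left(-16\right) \left(-143\right) = 2288$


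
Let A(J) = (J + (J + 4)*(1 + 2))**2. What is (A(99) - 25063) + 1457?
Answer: 142858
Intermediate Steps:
A(J) = (12 + 4*J)**2 (A(J) = (J + (4 + J)*3)**2 = (J + (12 + 3*J))**2 = (12 + 4*J)**2)
(A(99) - 25063) + 1457 = (16*(3 + 99)**2 - 25063) + 1457 = (16*102**2 - 25063) + 1457 = (16*10404 - 25063) + 1457 = (166464 - 25063) + 1457 = 141401 + 1457 = 142858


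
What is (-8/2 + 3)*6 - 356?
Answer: -362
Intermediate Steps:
(-8/2 + 3)*6 - 356 = (-8*1/2 + 3)*6 - 356 = (-4 + 3)*6 - 356 = -1*6 - 356 = -6 - 356 = -362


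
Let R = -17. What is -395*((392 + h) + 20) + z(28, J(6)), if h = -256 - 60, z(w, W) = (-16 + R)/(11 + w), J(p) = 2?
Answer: -492971/13 ≈ -37921.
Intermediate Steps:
z(w, W) = -33/(11 + w) (z(w, W) = (-16 - 17)/(11 + w) = -33/(11 + w))
h = -316
-395*((392 + h) + 20) + z(28, J(6)) = -395*((392 - 316) + 20) - 33/(11 + 28) = -395*(76 + 20) - 33/39 = -395*96 - 33*1/39 = -37920 - 11/13 = -492971/13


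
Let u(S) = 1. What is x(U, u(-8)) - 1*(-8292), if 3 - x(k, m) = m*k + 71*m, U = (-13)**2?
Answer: 8055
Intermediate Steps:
U = 169
x(k, m) = 3 - 71*m - k*m (x(k, m) = 3 - (m*k + 71*m) = 3 - (k*m + 71*m) = 3 - (71*m + k*m) = 3 + (-71*m - k*m) = 3 - 71*m - k*m)
x(U, u(-8)) - 1*(-8292) = (3 - 71*1 - 1*169*1) - 1*(-8292) = (3 - 71 - 169) + 8292 = -237 + 8292 = 8055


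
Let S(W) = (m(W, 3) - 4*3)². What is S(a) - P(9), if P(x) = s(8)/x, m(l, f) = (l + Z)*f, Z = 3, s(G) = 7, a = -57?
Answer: 272477/9 ≈ 30275.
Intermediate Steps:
m(l, f) = f*(3 + l) (m(l, f) = (l + 3)*f = (3 + l)*f = f*(3 + l))
S(W) = (-3 + 3*W)² (S(W) = (3*(3 + W) - 4*3)² = ((9 + 3*W) - 12)² = (-3 + 3*W)²)
P(x) = 7/x
S(a) - P(9) = 9*(-1 - 57)² - 7/9 = 9*(-58)² - 7/9 = 9*3364 - 1*7/9 = 30276 - 7/9 = 272477/9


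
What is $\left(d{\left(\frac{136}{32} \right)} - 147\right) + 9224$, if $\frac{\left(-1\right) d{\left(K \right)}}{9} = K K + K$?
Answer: $\frac{142019}{16} \approx 8876.2$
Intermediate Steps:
$d{\left(K \right)} = - 9 K - 9 K^{2}$ ($d{\left(K \right)} = - 9 \left(K K + K\right) = - 9 \left(K^{2} + K\right) = - 9 \left(K + K^{2}\right) = - 9 K - 9 K^{2}$)
$\left(d{\left(\frac{136}{32} \right)} - 147\right) + 9224 = \left(- 9 \cdot \frac{136}{32} \left(1 + \frac{136}{32}\right) - 147\right) + 9224 = \left(- 9 \cdot 136 \cdot \frac{1}{32} \left(1 + 136 \cdot \frac{1}{32}\right) - 147\right) + 9224 = \left(\left(-9\right) \frac{17}{4} \left(1 + \frac{17}{4}\right) - 147\right) + 9224 = \left(\left(-9\right) \frac{17}{4} \cdot \frac{21}{4} - 147\right) + 9224 = \left(- \frac{3213}{16} - 147\right) + 9224 = - \frac{5565}{16} + 9224 = \frac{142019}{16}$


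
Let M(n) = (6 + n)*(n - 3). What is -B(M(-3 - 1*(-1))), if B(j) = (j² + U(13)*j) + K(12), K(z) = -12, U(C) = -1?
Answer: -408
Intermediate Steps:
M(n) = (-3 + n)*(6 + n) (M(n) = (6 + n)*(-3 + n) = (-3 + n)*(6 + n))
B(j) = -12 + j² - j (B(j) = (j² - j) - 12 = -12 + j² - j)
-B(M(-3 - 1*(-1))) = -(-12 + (-18 + (-3 - 1*(-1))² + 3*(-3 - 1*(-1)))² - (-18 + (-3 - 1*(-1))² + 3*(-3 - 1*(-1)))) = -(-12 + (-18 + (-3 + 1)² + 3*(-3 + 1))² - (-18 + (-3 + 1)² + 3*(-3 + 1))) = -(-12 + (-18 + (-2)² + 3*(-2))² - (-18 + (-2)² + 3*(-2))) = -(-12 + (-18 + 4 - 6)² - (-18 + 4 - 6)) = -(-12 + (-20)² - 1*(-20)) = -(-12 + 400 + 20) = -1*408 = -408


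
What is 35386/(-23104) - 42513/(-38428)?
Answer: -47199107/110980064 ≈ -0.42529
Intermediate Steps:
35386/(-23104) - 42513/(-38428) = 35386*(-1/23104) - 42513*(-1/38428) = -17693/11552 + 42513/38428 = -47199107/110980064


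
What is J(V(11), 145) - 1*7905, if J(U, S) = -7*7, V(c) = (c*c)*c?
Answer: -7954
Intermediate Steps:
V(c) = c**3 (V(c) = c**2*c = c**3)
J(U, S) = -49
J(V(11), 145) - 1*7905 = -49 - 1*7905 = -49 - 7905 = -7954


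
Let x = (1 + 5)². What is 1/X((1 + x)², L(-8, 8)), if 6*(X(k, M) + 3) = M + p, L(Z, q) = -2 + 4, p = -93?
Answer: -6/109 ≈ -0.055046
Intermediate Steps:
x = 36 (x = 6² = 36)
L(Z, q) = 2
X(k, M) = -37/2 + M/6 (X(k, M) = -3 + (M - 93)/6 = -3 + (-93 + M)/6 = -3 + (-31/2 + M/6) = -37/2 + M/6)
1/X((1 + x)², L(-8, 8)) = 1/(-37/2 + (⅙)*2) = 1/(-37/2 + ⅓) = 1/(-109/6) = -6/109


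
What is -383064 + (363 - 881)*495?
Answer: -639474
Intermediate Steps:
-383064 + (363 - 881)*495 = -383064 - 518*495 = -383064 - 256410 = -639474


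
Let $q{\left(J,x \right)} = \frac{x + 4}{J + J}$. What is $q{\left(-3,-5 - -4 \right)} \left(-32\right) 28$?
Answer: $448$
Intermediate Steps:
$q{\left(J,x \right)} = \frac{4 + x}{2 J}$
$q{\left(-3,-5 - -4 \right)} \left(-32\right) 28 = \frac{4 - 1}{2 \left(-3\right)} \left(-32\right) 28 = \frac{1}{2} \left(- \frac{1}{3}\right) \left(4 + \left(-5 + 4\right)\right) \left(-32\right) 28 = \frac{1}{2} \left(- \frac{1}{3}\right) \left(4 - 1\right) \left(-32\right) 28 = \frac{1}{2} \left(- \frac{1}{3}\right) 3 \left(-32\right) 28 = \left(- \frac{1}{2}\right) \left(-32\right) 28 = 16 \cdot 28 = 448$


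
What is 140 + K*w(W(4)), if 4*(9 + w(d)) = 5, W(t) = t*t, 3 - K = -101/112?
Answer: 49173/448 ≈ 109.76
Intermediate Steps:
K = 437/112 (K = 3 - (-101)/112 = 3 - 1*(-101/112) = 3 + 101/112 = 437/112 ≈ 3.9018)
W(t) = t²
w(d) = -31/4 (w(d) = -9 + (¼)*5 = -9 + 5/4 = -31/4)
140 + K*w(W(4)) = 140 + (437/112)*(-31/4) = 140 - 13547/448 = 49173/448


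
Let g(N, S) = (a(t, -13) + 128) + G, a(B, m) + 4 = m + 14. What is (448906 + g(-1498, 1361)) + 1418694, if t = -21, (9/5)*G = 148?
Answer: 16810265/9 ≈ 1.8678e+6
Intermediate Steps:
G = 740/9 (G = (5/9)*148 = 740/9 ≈ 82.222)
a(B, m) = 10 + m (a(B, m) = -4 + (m + 14) = -4 + (14 + m) = 10 + m)
g(N, S) = 1865/9 (g(N, S) = ((10 - 13) + 128) + 740/9 = (-3 + 128) + 740/9 = 125 + 740/9 = 1865/9)
(448906 + g(-1498, 1361)) + 1418694 = (448906 + 1865/9) + 1418694 = 4042019/9 + 1418694 = 16810265/9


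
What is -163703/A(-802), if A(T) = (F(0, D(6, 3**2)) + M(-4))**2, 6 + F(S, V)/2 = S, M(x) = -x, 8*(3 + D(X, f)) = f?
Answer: -163703/64 ≈ -2557.9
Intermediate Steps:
D(X, f) = -3 + f/8
F(S, V) = -12 + 2*S
A(T) = 64 (A(T) = ((-12 + 2*0) - 1*(-4))**2 = ((-12 + 0) + 4)**2 = (-12 + 4)**2 = (-8)**2 = 64)
-163703/A(-802) = -163703/64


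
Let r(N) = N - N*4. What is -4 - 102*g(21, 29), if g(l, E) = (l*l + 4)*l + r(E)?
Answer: -944320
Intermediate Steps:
r(N) = -3*N (r(N) = N - 4*N = -3*N)
g(l, E) = -3*E + l*(4 + l**2) (g(l, E) = (l*l + 4)*l - 3*E = (l**2 + 4)*l - 3*E = (4 + l**2)*l - 3*E = l*(4 + l**2) - 3*E = -3*E + l*(4 + l**2))
-4 - 102*g(21, 29) = -4 - 102*(21**3 - 3*29 + 4*21) = -4 - 102*(9261 - 87 + 84) = -4 - 102*9258 = -4 - 944316 = -944320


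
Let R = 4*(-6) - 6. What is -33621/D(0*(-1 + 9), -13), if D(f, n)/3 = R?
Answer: 11207/30 ≈ 373.57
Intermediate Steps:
R = -30 (R = -24 - 6 = -30)
D(f, n) = -90 (D(f, n) = 3*(-30) = -90)
-33621/D(0*(-1 + 9), -13) = -33621/(-90) = -33621*(-1/90) = 11207/30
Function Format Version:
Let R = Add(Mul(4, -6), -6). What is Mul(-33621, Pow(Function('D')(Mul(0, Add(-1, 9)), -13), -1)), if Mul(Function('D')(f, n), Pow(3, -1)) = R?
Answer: Rational(11207, 30) ≈ 373.57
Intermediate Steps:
R = -30 (R = Add(-24, -6) = -30)
Function('D')(f, n) = -90 (Function('D')(f, n) = Mul(3, -30) = -90)
Mul(-33621, Pow(Function('D')(Mul(0, Add(-1, 9)), -13), -1)) = Mul(-33621, Pow(-90, -1)) = Mul(-33621, Rational(-1, 90)) = Rational(11207, 30)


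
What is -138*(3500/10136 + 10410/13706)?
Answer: -189117615/1240393 ≈ -152.47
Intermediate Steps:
-138*(3500/10136 + 10410/13706) = -138*(3500*(1/10136) + 10410*(1/13706)) = -138*(125/362 + 5205/6853) = -138*2740835/2480786 = -189117615/1240393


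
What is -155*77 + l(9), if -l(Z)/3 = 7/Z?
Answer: -35812/3 ≈ -11937.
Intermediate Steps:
l(Z) = -21/Z
-155*77 + l(9) = -155*77 - 21/9 = -11935 - 21*⅑ = -11935 - 7/3 = -35812/3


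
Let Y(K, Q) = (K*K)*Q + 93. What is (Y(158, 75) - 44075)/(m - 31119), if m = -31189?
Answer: -24707/842 ≈ -29.343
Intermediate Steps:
Y(K, Q) = 93 + Q*K**2 (Y(K, Q) = K**2*Q + 93 = Q*K**2 + 93 = 93 + Q*K**2)
(Y(158, 75) - 44075)/(m - 31119) = ((93 + 75*158**2) - 44075)/(-31189 - 31119) = ((93 + 75*24964) - 44075)/(-62308) = ((93 + 1872300) - 44075)*(-1/62308) = (1872393 - 44075)*(-1/62308) = 1828318*(-1/62308) = -24707/842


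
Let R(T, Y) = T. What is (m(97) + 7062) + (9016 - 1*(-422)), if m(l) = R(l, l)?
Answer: 16597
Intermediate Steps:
m(l) = l
(m(97) + 7062) + (9016 - 1*(-422)) = (97 + 7062) + (9016 - 1*(-422)) = 7159 + (9016 + 422) = 7159 + 9438 = 16597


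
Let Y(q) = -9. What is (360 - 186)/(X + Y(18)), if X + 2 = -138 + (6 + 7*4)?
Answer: -174/115 ≈ -1.5130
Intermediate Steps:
X = -106 (X = -2 + (-138 + (6 + 7*4)) = -2 + (-138 + (6 + 28)) = -2 + (-138 + 34) = -2 - 104 = -106)
(360 - 186)/(X + Y(18)) = (360 - 186)/(-106 - 9) = 174/(-115) = 174*(-1/115) = -174/115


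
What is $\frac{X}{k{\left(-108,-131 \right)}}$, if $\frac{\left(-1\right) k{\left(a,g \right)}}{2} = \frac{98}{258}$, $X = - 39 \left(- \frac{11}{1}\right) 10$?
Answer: $- \frac{276705}{49} \approx -5647.0$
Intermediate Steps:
$X = 4290$ ($X = - 39 \left(\left(-11\right) 1\right) 10 = \left(-39\right) \left(-11\right) 10 = 429 \cdot 10 = 4290$)
$k{\left(a,g \right)} = - \frac{98}{129}$ ($k{\left(a,g \right)} = - 2 \cdot \frac{98}{258} = - 2 \cdot 98 \cdot \frac{1}{258} = \left(-2\right) \frac{49}{129} = - \frac{98}{129}$)
$\frac{X}{k{\left(-108,-131 \right)}} = \frac{4290}{- \frac{98}{129}} = 4290 \left(- \frac{129}{98}\right) = - \frac{276705}{49}$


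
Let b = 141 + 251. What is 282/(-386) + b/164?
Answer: 13133/7913 ≈ 1.6597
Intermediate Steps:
b = 392
282/(-386) + b/164 = 282/(-386) + 392/164 = 282*(-1/386) + 392*(1/164) = -141/193 + 98/41 = 13133/7913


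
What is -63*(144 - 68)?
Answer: -4788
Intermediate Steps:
-63*(144 - 68) = -63*76 = -4788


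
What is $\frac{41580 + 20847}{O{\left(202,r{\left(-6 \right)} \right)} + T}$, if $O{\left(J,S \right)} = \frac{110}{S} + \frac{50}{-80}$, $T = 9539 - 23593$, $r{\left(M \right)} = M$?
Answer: $- \frac{1498248}{337751} \approx -4.436$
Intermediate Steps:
$T = -14054$
$O{\left(J,S \right)} = - \frac{5}{8} + \frac{110}{S}$ ($O{\left(J,S \right)} = \frac{110}{S} + 50 \left(- \frac{1}{80}\right) = \frac{110}{S} - \frac{5}{8} = - \frac{5}{8} + \frac{110}{S}$)
$\frac{41580 + 20847}{O{\left(202,r{\left(-6 \right)} \right)} + T} = \frac{41580 + 20847}{\left(- \frac{5}{8} + \frac{110}{-6}\right) - 14054} = \frac{62427}{\left(- \frac{5}{8} + 110 \left(- \frac{1}{6}\right)\right) - 14054} = \frac{62427}{\left(- \frac{5}{8} - \frac{55}{3}\right) - 14054} = \frac{62427}{- \frac{455}{24} - 14054} = \frac{62427}{- \frac{337751}{24}} = 62427 \left(- \frac{24}{337751}\right) = - \frac{1498248}{337751}$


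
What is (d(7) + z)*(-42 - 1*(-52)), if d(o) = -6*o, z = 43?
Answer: 10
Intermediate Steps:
(d(7) + z)*(-42 - 1*(-52)) = (-6*7 + 43)*(-42 - 1*(-52)) = (-42 + 43)*(-42 + 52) = 1*10 = 10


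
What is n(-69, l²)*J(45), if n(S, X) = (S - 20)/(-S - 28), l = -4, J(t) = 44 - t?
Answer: 89/41 ≈ 2.1707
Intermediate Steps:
n(S, X) = (-20 + S)/(-28 - S)
n(-69, l²)*J(45) = ((20 - 1*(-69))/(28 - 69))*(44 - 1*45) = ((20 + 69)/(-41))*(44 - 45) = -1/41*89*(-1) = -89/41*(-1) = 89/41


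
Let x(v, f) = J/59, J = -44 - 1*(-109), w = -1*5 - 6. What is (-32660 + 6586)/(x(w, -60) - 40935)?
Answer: 769183/1207550 ≈ 0.63698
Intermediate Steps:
w = -11 (w = -5 - 6 = -11)
J = 65 (J = -44 + 109 = 65)
x(v, f) = 65/59
(-32660 + 6586)/(x(w, -60) - 40935) = (-32660 + 6586)/(65/59 - 40935) = -26074/(-2415100/59) = -26074*(-59/2415100) = 769183/1207550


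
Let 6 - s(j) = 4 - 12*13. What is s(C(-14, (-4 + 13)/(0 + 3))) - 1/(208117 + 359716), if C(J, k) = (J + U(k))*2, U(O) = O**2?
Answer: 89717613/567833 ≈ 158.00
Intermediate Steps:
C(J, k) = 2*J + 2*k**2 (C(J, k) = (J + k**2)*2 = 2*J + 2*k**2)
s(j) = 158 (s(j) = 6 - (4 - 12*13) = 6 - (4 - 156) = 6 - 1*(-152) = 6 + 152 = 158)
s(C(-14, (-4 + 13)/(0 + 3))) - 1/(208117 + 359716) = 158 - 1/(208117 + 359716) = 158 - 1/567833 = 89717613/567833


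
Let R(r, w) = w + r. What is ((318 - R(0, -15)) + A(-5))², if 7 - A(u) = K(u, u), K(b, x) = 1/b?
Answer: 2893401/25 ≈ 1.1574e+5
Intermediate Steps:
R(r, w) = r + w
A(u) = 7 - 1/u
((318 - R(0, -15)) + A(-5))² = ((318 - (0 - 15)) + (7 - 1/(-5)))² = ((318 - 1*(-15)) + (7 - 1*(-⅕)))² = ((318 + 15) + (7 + ⅕))² = (333 + 36/5)² = (1701/5)² = 2893401/25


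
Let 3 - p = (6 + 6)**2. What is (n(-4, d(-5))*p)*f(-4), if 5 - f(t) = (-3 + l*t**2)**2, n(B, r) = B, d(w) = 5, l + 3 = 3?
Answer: -2256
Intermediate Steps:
l = 0 (l = -3 + 3 = 0)
p = -141 (p = 3 - (6 + 6)**2 = 3 - 1*12**2 = 3 - 1*144 = 3 - 144 = -141)
f(t) = -4 (f(t) = 5 - (-3 + 0*t**2)**2 = 5 - (-3 + 0)**2 = 5 - 1*(-3)**2 = 5 - 1*9 = 5 - 9 = -4)
(n(-4, d(-5))*p)*f(-4) = -4*(-141)*(-4) = 564*(-4) = -2256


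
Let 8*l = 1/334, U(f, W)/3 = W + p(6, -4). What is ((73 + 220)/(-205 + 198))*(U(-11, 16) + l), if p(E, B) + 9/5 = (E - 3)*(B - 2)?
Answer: 6374801/13360 ≈ 477.16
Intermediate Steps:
p(E, B) = -9/5 + (-3 + E)*(-2 + B) (p(E, B) = -9/5 + (E - 3)*(B - 2) = -9/5 + (-3 + E)*(-2 + B))
U(f, W) = -297/5 + 3*W (U(f, W) = 3*(W + (21/5 - 3*(-4) - 2*6 - 4*6)) = 3*(W + (21/5 + 12 - 12 - 24)) = 3*(W - 99/5) = 3*(-99/5 + W) = -297/5 + 3*W)
l = 1/2672 (l = (1/8)/334 = (1/8)*(1/334) = 1/2672 ≈ 0.00037425)
((73 + 220)/(-205 + 198))*(U(-11, 16) + l) = ((73 + 220)/(-205 + 198))*((-297/5 + 3*16) + 1/2672) = (293/(-7))*((-297/5 + 48) + 1/2672) = (293*(-1/7))*(-57/5 + 1/2672) = -293/7*(-152299/13360) = 6374801/13360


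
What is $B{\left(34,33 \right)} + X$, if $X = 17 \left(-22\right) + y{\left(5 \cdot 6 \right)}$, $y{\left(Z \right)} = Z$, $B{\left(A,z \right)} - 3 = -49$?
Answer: $-390$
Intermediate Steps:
$B{\left(A,z \right)} = -46$ ($B{\left(A,z \right)} = 3 - 49 = -46$)
$X = -344$ ($X = 17 \left(-22\right) + 5 \cdot 6 = -374 + 30 = -344$)
$B{\left(34,33 \right)} + X = -46 - 344 = -390$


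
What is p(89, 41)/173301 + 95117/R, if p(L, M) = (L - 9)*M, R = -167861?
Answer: -15933287137/29090479161 ≈ -0.54772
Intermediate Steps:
p(L, M) = M*(-9 + L) (p(L, M) = (-9 + L)*M = M*(-9 + L))
p(89, 41)/173301 + 95117/R = (41*(-9 + 89))/173301 + 95117/(-167861) = (41*80)*(1/173301) + 95117*(-1/167861) = 3280*(1/173301) - 95117/167861 = 3280/173301 - 95117/167861 = -15933287137/29090479161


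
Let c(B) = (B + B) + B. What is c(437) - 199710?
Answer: -198399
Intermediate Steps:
c(B) = 3*B (c(B) = 2*B + B = 3*B)
c(437) - 199710 = 3*437 - 199710 = 1311 - 199710 = -198399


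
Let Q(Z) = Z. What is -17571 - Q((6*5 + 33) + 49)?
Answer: -17683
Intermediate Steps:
-17571 - Q((6*5 + 33) + 49) = -17571 - ((6*5 + 33) + 49) = -17571 - ((30 + 33) + 49) = -17571 - (63 + 49) = -17571 - 1*112 = -17571 - 112 = -17683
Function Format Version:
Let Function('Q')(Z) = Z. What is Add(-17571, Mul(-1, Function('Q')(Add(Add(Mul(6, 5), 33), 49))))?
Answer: -17683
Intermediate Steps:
Add(-17571, Mul(-1, Function('Q')(Add(Add(Mul(6, 5), 33), 49)))) = Add(-17571, Mul(-1, Add(Add(Mul(6, 5), 33), 49))) = Add(-17571, Mul(-1, Add(Add(30, 33), 49))) = Add(-17571, Mul(-1, Add(63, 49))) = Add(-17571, Mul(-1, 112)) = Add(-17571, -112) = -17683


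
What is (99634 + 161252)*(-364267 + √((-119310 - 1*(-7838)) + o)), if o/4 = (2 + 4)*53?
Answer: -95032160562 + 2608860*I*√1102 ≈ -9.5032e+10 + 8.6605e+7*I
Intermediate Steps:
o = 1272 (o = 4*((2 + 4)*53) = 4*(6*53) = 4*318 = 1272)
(99634 + 161252)*(-364267 + √((-119310 - 1*(-7838)) + o)) = (99634 + 161252)*(-364267 + √((-119310 - 1*(-7838)) + 1272)) = 260886*(-364267 + √((-119310 + 7838) + 1272)) = 260886*(-364267 + √(-111472 + 1272)) = 260886*(-364267 + √(-110200)) = 260886*(-364267 + 10*I*√1102) = -95032160562 + 2608860*I*√1102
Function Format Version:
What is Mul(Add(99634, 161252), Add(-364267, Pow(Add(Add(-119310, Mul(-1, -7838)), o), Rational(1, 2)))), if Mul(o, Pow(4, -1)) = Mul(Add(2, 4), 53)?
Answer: Add(-95032160562, Mul(2608860, I, Pow(1102, Rational(1, 2)))) ≈ Add(-9.5032e+10, Mul(8.6605e+7, I))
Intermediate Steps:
o = 1272 (o = Mul(4, Mul(Add(2, 4), 53)) = Mul(4, Mul(6, 53)) = Mul(4, 318) = 1272)
Mul(Add(99634, 161252), Add(-364267, Pow(Add(Add(-119310, Mul(-1, -7838)), o), Rational(1, 2)))) = Mul(Add(99634, 161252), Add(-364267, Pow(Add(Add(-119310, Mul(-1, -7838)), 1272), Rational(1, 2)))) = Mul(260886, Add(-364267, Pow(Add(Add(-119310, 7838), 1272), Rational(1, 2)))) = Mul(260886, Add(-364267, Pow(Add(-111472, 1272), Rational(1, 2)))) = Mul(260886, Add(-364267, Pow(-110200, Rational(1, 2)))) = Mul(260886, Add(-364267, Mul(10, I, Pow(1102, Rational(1, 2))))) = Add(-95032160562, Mul(2608860, I, Pow(1102, Rational(1, 2))))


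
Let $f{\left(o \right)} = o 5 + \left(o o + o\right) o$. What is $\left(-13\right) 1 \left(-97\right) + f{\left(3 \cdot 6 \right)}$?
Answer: $7507$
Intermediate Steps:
$f{\left(o \right)} = 5 o + o \left(o + o^{2}\right)$ ($f{\left(o \right)} = 5 o + \left(o^{2} + o\right) o = 5 o + \left(o + o^{2}\right) o = 5 o + o \left(o + o^{2}\right)$)
$\left(-13\right) 1 \left(-97\right) + f{\left(3 \cdot 6 \right)} = \left(-13\right) 1 \left(-97\right) + 3 \cdot 6 \left(5 + 3 \cdot 6 + \left(3 \cdot 6\right)^{2}\right) = \left(-13\right) \left(-97\right) + 18 \left(5 + 18 + 18^{2}\right) = 1261 + 18 \left(5 + 18 + 324\right) = 1261 + 18 \cdot 347 = 1261 + 6246 = 7507$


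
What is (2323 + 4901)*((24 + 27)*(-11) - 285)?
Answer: -6111504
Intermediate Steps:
(2323 + 4901)*((24 + 27)*(-11) - 285) = 7224*(51*(-11) - 285) = 7224*(-561 - 285) = 7224*(-846) = -6111504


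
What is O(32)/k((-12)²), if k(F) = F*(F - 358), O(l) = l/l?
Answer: -1/30816 ≈ -3.2451e-5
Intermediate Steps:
O(l) = 1
k(F) = F*(-358 + F)
O(32)/k((-12)²) = 1/((-12)²*(-358 + (-12)²)) = 1/(144*(-358 + 144)) = 1/(144*(-214)) = 1/(-30816) = 1*(-1/30816) = -1/30816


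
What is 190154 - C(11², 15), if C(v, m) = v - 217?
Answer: 190250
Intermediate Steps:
C(v, m) = -217 + v
190154 - C(11², 15) = 190154 - (-217 + 11²) = 190154 - (-217 + 121) = 190154 - 1*(-96) = 190154 + 96 = 190250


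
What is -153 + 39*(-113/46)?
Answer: -11445/46 ≈ -248.80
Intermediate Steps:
-153 + 39*(-113/46) = -153 - 4407/46 = -11445/46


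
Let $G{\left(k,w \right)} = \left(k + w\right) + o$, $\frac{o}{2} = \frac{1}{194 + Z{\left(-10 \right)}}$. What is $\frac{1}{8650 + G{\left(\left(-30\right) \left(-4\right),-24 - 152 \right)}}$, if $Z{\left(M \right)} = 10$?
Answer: $\frac{102}{876589} \approx 0.00011636$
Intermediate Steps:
$o = \frac{1}{102}$ ($o = \frac{2}{194 + 10} = \frac{2}{204} = 2 \cdot \frac{1}{204} = \frac{1}{102} \approx 0.0098039$)
$G{\left(k,w \right)} = \frac{1}{102} + k + w$ ($G{\left(k,w \right)} = \left(k + w\right) + \frac{1}{102} = \frac{1}{102} + k + w$)
$\frac{1}{8650 + G{\left(\left(-30\right) \left(-4\right),-24 - 152 \right)}} = \frac{1}{8650 - \frac{5711}{102}} = \frac{1}{\frac{876589}{102}} = \frac{102}{876589}$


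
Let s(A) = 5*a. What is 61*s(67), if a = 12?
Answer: 3660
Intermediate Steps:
s(A) = 60 (s(A) = 5*12 = 60)
61*s(67) = 61*60 = 3660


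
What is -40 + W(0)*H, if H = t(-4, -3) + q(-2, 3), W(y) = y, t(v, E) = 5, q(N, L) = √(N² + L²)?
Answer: -40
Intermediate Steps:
q(N, L) = √(L² + N²)
H = 5 + √13 (H = 5 + √(3² + (-2)²) = 5 + √(9 + 4) = 5 + √13 ≈ 8.6055)
-40 + W(0)*H = -40 + 0*(5 + √13) = -40 + 0 = -40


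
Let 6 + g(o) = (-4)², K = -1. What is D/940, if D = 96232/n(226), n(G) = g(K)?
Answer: 12029/1175 ≈ 10.237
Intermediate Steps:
g(o) = 10 (g(o) = -6 + (-4)² = -6 + 16 = 10)
n(G) = 10
D = 48116/5 (D = 96232/10 = 96232*(⅒) = 48116/5 ≈ 9623.2)
D/940 = (48116/5)/940 = (48116/5)*(1/940) = 12029/1175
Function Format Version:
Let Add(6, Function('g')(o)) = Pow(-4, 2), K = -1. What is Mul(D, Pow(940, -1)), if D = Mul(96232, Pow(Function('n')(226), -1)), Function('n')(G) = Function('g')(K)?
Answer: Rational(12029, 1175) ≈ 10.237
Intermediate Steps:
Function('g')(o) = 10 (Function('g')(o) = Add(-6, Pow(-4, 2)) = Add(-6, 16) = 10)
Function('n')(G) = 10
D = Rational(48116, 5) (D = Mul(96232, Pow(10, -1)) = Mul(96232, Rational(1, 10)) = Rational(48116, 5) ≈ 9623.2)
Mul(D, Pow(940, -1)) = Mul(Rational(48116, 5), Pow(940, -1)) = Mul(Rational(48116, 5), Rational(1, 940)) = Rational(12029, 1175)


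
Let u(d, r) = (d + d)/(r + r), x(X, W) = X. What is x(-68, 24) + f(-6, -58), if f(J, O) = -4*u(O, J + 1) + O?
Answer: -862/5 ≈ -172.40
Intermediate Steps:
u(d, r) = d/r (u(d, r) = (2*d)/((2*r)) = (2*d)*(1/(2*r)) = d/r)
f(J, O) = O - 4*O/(1 + J) (f(J, O) = -4*O/(J + 1) + O = -4*O/(1 + J) + O = O - 4*O/(1 + J))
x(-68, 24) + f(-6, -58) = -68 - 58*(-3 - 6)/(1 - 6) = -68 - 58*(-9)/(-5) = -68 - 58*(-⅕)*(-9) = -68 - 522/5 = -862/5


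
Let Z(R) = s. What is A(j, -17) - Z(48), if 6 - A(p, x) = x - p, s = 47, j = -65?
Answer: -89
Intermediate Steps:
A(p, x) = 6 + p - x (A(p, x) = 6 - (x - p) = 6 + (p - x) = 6 + p - x)
Z(R) = 47
A(j, -17) - Z(48) = (6 - 65 - 1*(-17)) - 1*47 = (6 - 65 + 17) - 47 = -42 - 47 = -89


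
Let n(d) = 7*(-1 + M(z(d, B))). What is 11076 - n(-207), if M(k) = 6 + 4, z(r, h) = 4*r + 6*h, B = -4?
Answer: 11013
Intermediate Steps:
M(k) = 10
n(d) = 63 (n(d) = 7*(-1 + 10) = 7*9 = 63)
11076 - n(-207) = 11076 - 1*63 = 11076 - 63 = 11013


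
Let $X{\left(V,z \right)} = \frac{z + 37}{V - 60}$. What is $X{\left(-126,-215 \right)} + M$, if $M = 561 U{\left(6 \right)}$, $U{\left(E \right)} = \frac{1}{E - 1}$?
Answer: $\frac{52618}{465} \approx 113.16$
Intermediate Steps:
$U{\left(E \right)} = \frac{1}{-1 + E}$
$M = \frac{561}{5}$ ($M = \frac{561}{-1 + 6} = \frac{561}{5} \approx 112.2$)
$X{\left(V,z \right)} = \frac{37 + z}{-60 + V}$
$X{\left(-126,-215 \right)} + M = \frac{37 - 215}{-60 - 126} + \frac{561}{5} = \frac{1}{-186} \left(-178\right) + \frac{561}{5} = \left(- \frac{1}{186}\right) \left(-178\right) + \frac{561}{5} = \frac{89}{93} + \frac{561}{5} = \frac{52618}{465}$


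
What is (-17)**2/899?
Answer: 289/899 ≈ 0.32147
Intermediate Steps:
(-17)**2/899 = 289*(1/899) = 289/899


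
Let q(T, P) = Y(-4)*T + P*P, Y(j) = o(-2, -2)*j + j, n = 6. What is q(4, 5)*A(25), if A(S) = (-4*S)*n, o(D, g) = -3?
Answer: -34200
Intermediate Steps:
A(S) = -24*S (A(S) = -4*S*6 = -24*S)
Y(j) = -2*j (Y(j) = -3*j + j = -2*j)
q(T, P) = P**2 + 8*T (q(T, P) = (-2*(-4))*T + P*P = 8*T + P**2 = P**2 + 8*T)
q(4, 5)*A(25) = (5**2 + 8*4)*(-24*25) = (25 + 32)*(-600) = 57*(-600) = -34200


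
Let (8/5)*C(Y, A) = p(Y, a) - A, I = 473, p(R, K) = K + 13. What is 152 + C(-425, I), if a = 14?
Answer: -507/4 ≈ -126.75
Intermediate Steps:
p(R, K) = 13 + K
C(Y, A) = 135/8 - 5*A/8 (C(Y, A) = 5*((13 + 14) - A)/8 = 5*(27 - A)/8 = 135/8 - 5*A/8)
152 + C(-425, I) = 152 + (135/8 - 5/8*473) = 152 + (135/8 - 2365/8) = 152 - 1115/4 = -507/4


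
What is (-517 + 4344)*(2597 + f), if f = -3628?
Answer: -3945637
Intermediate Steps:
(-517 + 4344)*(2597 + f) = (-517 + 4344)*(2597 - 3628) = 3827*(-1031) = -3945637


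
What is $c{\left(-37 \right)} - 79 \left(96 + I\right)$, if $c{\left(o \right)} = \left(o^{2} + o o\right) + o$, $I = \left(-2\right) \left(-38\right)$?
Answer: $-10887$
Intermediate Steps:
$I = 76$
$c{\left(o \right)} = o + 2 o^{2}$ ($c{\left(o \right)} = \left(o^{2} + o^{2}\right) + o = 2 o^{2} + o = o + 2 o^{2}$)
$c{\left(-37 \right)} - 79 \left(96 + I\right) = - 37 \left(1 + 2 \left(-37\right)\right) - 79 \left(96 + 76\right) = - 37 \left(1 - 74\right) - 13588 = \left(-37\right) \left(-73\right) - 13588 = 2701 - 13588 = -10887$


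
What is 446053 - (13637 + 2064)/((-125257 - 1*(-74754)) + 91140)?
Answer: 18126240060/40637 ≈ 4.4605e+5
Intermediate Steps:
446053 - (13637 + 2064)/((-125257 - 1*(-74754)) + 91140) = 446053 - 15701/((-125257 + 74754) + 91140) = 446053 - 15701/(-50503 + 91140) = 446053 - 15701/40637 = 18126240060/40637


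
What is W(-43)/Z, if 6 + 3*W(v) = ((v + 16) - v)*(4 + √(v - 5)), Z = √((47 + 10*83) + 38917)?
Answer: √39794*(29 + 32*I*√3)/59691 ≈ 0.096917 + 0.18523*I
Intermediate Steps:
Z = √39794 (Z = √((47 + 830) + 38917) = √(877 + 38917) = √39794 ≈ 199.48)
W(v) = 58/3 + 16*√(-5 + v)/3 (W(v) = -2 + (((v + 16) - v)*(4 + √(v - 5)))/3 = -2 + (((16 + v) - v)*(4 + √(-5 + v)))/3 = -2 + (16*(4 + √(-5 + v)))/3 = -2 + (64 + 16*√(-5 + v))/3 = -2 + (64/3 + 16*√(-5 + v)/3) = 58/3 + 16*√(-5 + v)/3)
W(-43)/Z = (58/3 + 16*√(-5 - 43)/3)/(√39794) = (58/3 + 16*√(-48)/3)*(√39794/39794) = (58/3 + 16*(4*I*√3)/3)*(√39794/39794) = (58/3 + 64*I*√3/3)*(√39794/39794) = √39794*(58/3 + 64*I*√3/3)/39794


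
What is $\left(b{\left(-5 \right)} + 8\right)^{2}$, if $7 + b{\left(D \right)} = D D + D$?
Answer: $441$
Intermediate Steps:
$b{\left(D \right)} = -7 + D + D^{2}$ ($b{\left(D \right)} = -7 + \left(D D + D\right) = -7 + \left(D^{2} + D\right) = -7 + \left(D + D^{2}\right) = -7 + D + D^{2}$)
$\left(b{\left(-5 \right)} + 8\right)^{2} = \left(\left(-7 - 5 + \left(-5\right)^{2}\right) + 8\right)^{2} = \left(\left(-7 - 5 + 25\right) + 8\right)^{2} = \left(13 + 8\right)^{2} = 21^{2} = 441$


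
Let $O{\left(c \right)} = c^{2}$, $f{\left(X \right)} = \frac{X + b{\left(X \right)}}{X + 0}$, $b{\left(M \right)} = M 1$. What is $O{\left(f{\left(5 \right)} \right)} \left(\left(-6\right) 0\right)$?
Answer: $0$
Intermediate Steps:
$b{\left(M \right)} = M$
$f{\left(X \right)} = 2$ ($f{\left(X \right)} = \frac{X + X}{X + 0} = \frac{2 X}{X} = 2$)
$O{\left(f{\left(5 \right)} \right)} \left(\left(-6\right) 0\right) = 2^{2} \left(\left(-6\right) 0\right) = 4 \cdot 0 = 0$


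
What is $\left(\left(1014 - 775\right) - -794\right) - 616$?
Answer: $417$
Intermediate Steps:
$\left(\left(1014 - 775\right) - -794\right) - 616 = \left(239 + 794\right) - 616 = 1033 - 616 = 417$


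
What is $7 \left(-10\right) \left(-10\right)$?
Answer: $700$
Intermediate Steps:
$7 \left(-10\right) \left(-10\right) = \left(-70\right) \left(-10\right) = 700$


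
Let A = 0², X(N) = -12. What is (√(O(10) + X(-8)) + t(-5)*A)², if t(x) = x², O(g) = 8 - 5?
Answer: -9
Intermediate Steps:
O(g) = 3
A = 0
(√(O(10) + X(-8)) + t(-5)*A)² = (√(3 - 12) + (-5)²*0)² = (√(-9) + 25*0)² = (3*I + 0)² = (3*I)² = -9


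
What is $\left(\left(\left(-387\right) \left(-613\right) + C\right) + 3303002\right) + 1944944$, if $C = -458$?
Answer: $5484719$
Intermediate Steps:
$\left(\left(\left(-387\right) \left(-613\right) + C\right) + 3303002\right) + 1944944 = \left(\left(\left(-387\right) \left(-613\right) - 458\right) + 3303002\right) + 1944944 = \left(\left(237231 - 458\right) + 3303002\right) + 1944944 = \left(236773 + 3303002\right) + 1944944 = 3539775 + 1944944 = 5484719$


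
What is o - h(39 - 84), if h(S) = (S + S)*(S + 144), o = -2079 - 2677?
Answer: 4154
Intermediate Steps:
o = -4756
h(S) = 2*S*(144 + S) (h(S) = (2*S)*(144 + S) = 2*S*(144 + S))
o - h(39 - 84) = -4756 - 2*(39 - 84)*(144 + (39 - 84)) = -4756 - 2*(-45)*(144 - 45) = -4756 - 2*(-45)*99 = -4756 - 1*(-8910) = -4756 + 8910 = 4154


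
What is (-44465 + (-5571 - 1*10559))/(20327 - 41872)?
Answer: 12119/4309 ≈ 2.8125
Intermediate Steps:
(-44465 + (-5571 - 1*10559))/(20327 - 41872) = (-44465 + (-5571 - 10559))/(-21545) = (-44465 - 16130)*(-1/21545) = -60595*(-1/21545) = 12119/4309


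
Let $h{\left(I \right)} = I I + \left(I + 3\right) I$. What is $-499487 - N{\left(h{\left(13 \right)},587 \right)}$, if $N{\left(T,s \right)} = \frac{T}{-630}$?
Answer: $- \frac{314676433}{630} \approx -4.9949 \cdot 10^{5}$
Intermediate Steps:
$h{\left(I \right)} = I^{2} + I \left(3 + I\right)$ ($h{\left(I \right)} = I^{2} + \left(3 + I\right) I = I^{2} + I \left(3 + I\right)$)
$N{\left(T,s \right)} = - \frac{T}{630}$ ($N{\left(T,s \right)} = T \left(- \frac{1}{630}\right) = - \frac{T}{630}$)
$-499487 - N{\left(h{\left(13 \right)},587 \right)} = -499487 - - \frac{13 \left(3 + 2 \cdot 13\right)}{630} = -499487 - - \frac{13 \left(3 + 26\right)}{630} = -499487 - - \frac{13 \cdot 29}{630} = -499487 - \left(- \frac{1}{630}\right) 377 = -499487 - - \frac{377}{630} = -499487 + \frac{377}{630} = - \frac{314676433}{630}$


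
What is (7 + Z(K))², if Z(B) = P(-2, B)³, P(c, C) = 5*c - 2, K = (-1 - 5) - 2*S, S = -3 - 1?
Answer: 2961841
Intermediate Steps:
S = -4
K = 2 (K = (-1 - 5) - 2*(-4) = -6 + 8 = 2)
P(c, C) = -2 + 5*c
Z(B) = -1728 (Z(B) = (-2 + 5*(-2))³ = (-2 - 10)³ = (-12)³ = -1728)
(7 + Z(K))² = (7 - 1728)² = (-1721)² = 2961841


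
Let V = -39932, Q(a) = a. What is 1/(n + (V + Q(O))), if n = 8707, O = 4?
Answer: -1/31221 ≈ -3.2030e-5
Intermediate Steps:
1/(n + (V + Q(O))) = 1/(8707 + (-39932 + 4)) = 1/(8707 - 39928) = 1/(-31221) = -1/31221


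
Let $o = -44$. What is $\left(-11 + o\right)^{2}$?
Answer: $3025$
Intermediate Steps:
$\left(-11 + o\right)^{2} = \left(-11 - 44\right)^{2} = \left(-55\right)^{2} = 3025$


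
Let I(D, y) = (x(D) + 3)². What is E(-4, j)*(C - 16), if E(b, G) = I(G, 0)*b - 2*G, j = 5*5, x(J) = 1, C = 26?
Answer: -1140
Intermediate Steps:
j = 25
I(D, y) = 16 (I(D, y) = (1 + 3)² = 4² = 16)
E(b, G) = -2*G + 16*b (E(b, G) = 16*b - 2*G = -2*G + 16*b)
E(-4, j)*(C - 16) = (-2*25 + 16*(-4))*(26 - 16) = (-50 - 64)*10 = -114*10 = -1140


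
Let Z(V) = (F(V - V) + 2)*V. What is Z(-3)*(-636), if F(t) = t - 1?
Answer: 1908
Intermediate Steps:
F(t) = -1 + t
Z(V) = V (Z(V) = ((-1 + (V - V)) + 2)*V = ((-1 + 0) + 2)*V = (-1 + 2)*V = 1*V = V)
Z(-3)*(-636) = -3*(-636) = 1908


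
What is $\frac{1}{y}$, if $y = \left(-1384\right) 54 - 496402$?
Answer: $- \frac{1}{571138} \approx -1.7509 \cdot 10^{-6}$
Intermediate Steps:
$y = -571138$ ($y = -74736 - 496402 = -571138$)
$\frac{1}{y} = \frac{1}{-571138} = - \frac{1}{571138}$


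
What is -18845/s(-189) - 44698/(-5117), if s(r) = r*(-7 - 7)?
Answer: 3120149/1934226 ≈ 1.6131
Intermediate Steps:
s(r) = -14*r (s(r) = r*(-14) = -14*r)
-18845/s(-189) - 44698/(-5117) = -18845/((-14*(-189))) - 44698/(-5117) = -18845/2646 - 44698*(-1/5117) = -18845*1/2646 + 44698/5117 = -18845/2646 + 44698/5117 = 3120149/1934226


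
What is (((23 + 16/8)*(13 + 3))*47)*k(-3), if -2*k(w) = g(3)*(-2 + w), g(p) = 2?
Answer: 94000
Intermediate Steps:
k(w) = 2 - w (k(w) = -(-2 + w) = -(-4 + 2*w)/2 = 2 - w)
(((23 + 16/8)*(13 + 3))*47)*k(-3) = (((23 + 16/8)*(13 + 3))*47)*(2 - 1*(-3)) = (((23 + 16*(1/8))*16)*47)*(2 + 3) = (((23 + 2)*16)*47)*5 = ((25*16)*47)*5 = (400*47)*5 = 18800*5 = 94000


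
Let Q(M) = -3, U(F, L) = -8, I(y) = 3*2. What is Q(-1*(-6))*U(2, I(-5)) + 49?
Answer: 73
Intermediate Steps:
I(y) = 6
Q(-1*(-6))*U(2, I(-5)) + 49 = -3*(-8) + 49 = 24 + 49 = 73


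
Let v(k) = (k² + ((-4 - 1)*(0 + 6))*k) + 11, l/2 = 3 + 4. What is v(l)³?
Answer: -9663597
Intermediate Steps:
l = 14 (l = 2*(3 + 4) = 2*7 = 14)
v(k) = 11 + k² - 30*k (v(k) = (k² + (-5*6)*k) + 11 = (k² - 30*k) + 11 = 11 + k² - 30*k)
v(l)³ = (11 + 14² - 30*14)³ = (11 + 196 - 420)³ = (-213)³ = -9663597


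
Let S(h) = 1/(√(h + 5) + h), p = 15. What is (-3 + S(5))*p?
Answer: -40 - √10 ≈ -43.162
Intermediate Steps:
S(h) = 1/(h + √(5 + h)) (S(h) = 1/(√(5 + h) + h) = 1/(h + √(5 + h)))
(-3 + S(5))*p = (-3 + 1/(5 + √(5 + 5)))*15 = (-3 + 1/(5 + √10))*15 = -45 + 15/(5 + √10)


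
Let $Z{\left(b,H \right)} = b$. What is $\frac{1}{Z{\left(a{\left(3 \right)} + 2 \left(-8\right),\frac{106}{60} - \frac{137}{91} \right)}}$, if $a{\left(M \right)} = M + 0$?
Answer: $- \frac{1}{13} \approx -0.076923$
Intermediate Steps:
$a{\left(M \right)} = M$
$\frac{1}{Z{\left(a{\left(3 \right)} + 2 \left(-8\right),\frac{106}{60} - \frac{137}{91} \right)}} = \frac{1}{3 + 2 \left(-8\right)} = \frac{1}{3 - 16} = \frac{1}{-13} = - \frac{1}{13}$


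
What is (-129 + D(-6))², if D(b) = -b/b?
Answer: 16900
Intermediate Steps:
D(b) = -1 (D(b) = -1*1 = -1)
(-129 + D(-6))² = (-129 - 1)² = (-130)² = 16900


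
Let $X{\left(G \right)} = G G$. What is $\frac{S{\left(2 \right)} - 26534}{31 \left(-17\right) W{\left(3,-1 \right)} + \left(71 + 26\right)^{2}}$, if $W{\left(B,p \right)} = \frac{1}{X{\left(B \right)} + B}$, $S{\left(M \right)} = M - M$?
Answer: $- \frac{318408}{112381} \approx -2.8333$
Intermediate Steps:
$S{\left(M \right)} = 0$
$X{\left(G \right)} = G^{2}$
$W{\left(B,p \right)} = \frac{1}{B + B^{2}}$ ($W{\left(B,p \right)} = \frac{1}{B^{2} + B} = \frac{1}{B + B^{2}}$)
$\frac{S{\left(2 \right)} - 26534}{31 \left(-17\right) W{\left(3,-1 \right)} + \left(71 + 26\right)^{2}} = \frac{0 - 26534}{31 \left(-17\right) \frac{1}{3 \left(1 + 3\right)} + \left(71 + 26\right)^{2}} = - \frac{26534}{- 527 \frac{1}{3 \cdot 4} + 97^{2}} = - \frac{26534}{- 527 \cdot \frac{1}{3} \cdot \frac{1}{4} + 9409} = - \frac{26534}{\left(-527\right) \frac{1}{12} + 9409} = - \frac{26534}{- \frac{527}{12} + 9409} = - \frac{26534}{\frac{112381}{12}} = \left(-26534\right) \frac{12}{112381} = - \frac{318408}{112381}$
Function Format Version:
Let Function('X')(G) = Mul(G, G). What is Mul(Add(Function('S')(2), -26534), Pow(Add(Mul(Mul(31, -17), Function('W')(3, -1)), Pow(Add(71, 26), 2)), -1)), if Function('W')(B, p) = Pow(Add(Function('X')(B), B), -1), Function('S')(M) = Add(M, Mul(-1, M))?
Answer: Rational(-318408, 112381) ≈ -2.8333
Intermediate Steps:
Function('S')(M) = 0
Function('X')(G) = Pow(G, 2)
Function('W')(B, p) = Pow(Add(B, Pow(B, 2)), -1) (Function('W')(B, p) = Pow(Add(Pow(B, 2), B), -1) = Pow(Add(B, Pow(B, 2)), -1))
Mul(Add(Function('S')(2), -26534), Pow(Add(Mul(Mul(31, -17), Function('W')(3, -1)), Pow(Add(71, 26), 2)), -1)) = Mul(Add(0, -26534), Pow(Add(Mul(Mul(31, -17), Mul(Pow(3, -1), Pow(Add(1, 3), -1))), Pow(Add(71, 26), 2)), -1)) = Mul(-26534, Pow(Add(Mul(-527, Mul(Rational(1, 3), Pow(4, -1))), Pow(97, 2)), -1)) = Mul(-26534, Pow(Add(Mul(-527, Mul(Rational(1, 3), Rational(1, 4))), 9409), -1)) = Mul(-26534, Pow(Add(Mul(-527, Rational(1, 12)), 9409), -1)) = Mul(-26534, Pow(Add(Rational(-527, 12), 9409), -1)) = Mul(-26534, Pow(Rational(112381, 12), -1)) = Mul(-26534, Rational(12, 112381)) = Rational(-318408, 112381)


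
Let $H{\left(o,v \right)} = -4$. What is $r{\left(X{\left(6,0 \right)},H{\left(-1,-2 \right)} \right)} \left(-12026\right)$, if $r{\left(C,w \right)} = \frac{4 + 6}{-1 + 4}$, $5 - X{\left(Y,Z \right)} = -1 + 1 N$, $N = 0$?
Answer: $- \frac{120260}{3} \approx -40087.0$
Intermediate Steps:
$X{\left(Y,Z \right)} = 6$ ($X{\left(Y,Z \right)} = 5 - \left(-1 + 1 \cdot 0\right) = 5 - \left(-1 + 0\right) = 5 - -1 = 5 + 1 = 6$)
$r{\left(C,w \right)} = \frac{10}{3}$
$r{\left(X{\left(6,0 \right)},H{\left(-1,-2 \right)} \right)} \left(-12026\right) = \frac{10}{3} \left(-12026\right) = - \frac{120260}{3}$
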